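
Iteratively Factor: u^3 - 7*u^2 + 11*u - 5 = (u - 1)*(u^2 - 6*u + 5) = (u - 1)^2*(u - 5)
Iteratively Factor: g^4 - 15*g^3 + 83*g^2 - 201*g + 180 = (g - 5)*(g^3 - 10*g^2 + 33*g - 36) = (g - 5)*(g - 4)*(g^2 - 6*g + 9) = (g - 5)*(g - 4)*(g - 3)*(g - 3)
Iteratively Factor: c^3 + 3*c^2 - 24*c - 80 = (c + 4)*(c^2 - c - 20) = (c - 5)*(c + 4)*(c + 4)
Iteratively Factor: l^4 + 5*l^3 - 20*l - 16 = (l + 2)*(l^3 + 3*l^2 - 6*l - 8) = (l - 2)*(l + 2)*(l^2 + 5*l + 4) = (l - 2)*(l + 2)*(l + 4)*(l + 1)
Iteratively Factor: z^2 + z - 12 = (z - 3)*(z + 4)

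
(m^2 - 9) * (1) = m^2 - 9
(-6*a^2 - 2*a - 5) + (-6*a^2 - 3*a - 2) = -12*a^2 - 5*a - 7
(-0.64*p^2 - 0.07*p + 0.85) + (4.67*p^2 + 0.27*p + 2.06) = 4.03*p^2 + 0.2*p + 2.91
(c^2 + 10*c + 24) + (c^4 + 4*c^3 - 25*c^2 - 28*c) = c^4 + 4*c^3 - 24*c^2 - 18*c + 24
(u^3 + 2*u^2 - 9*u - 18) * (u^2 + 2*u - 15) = u^5 + 4*u^4 - 20*u^3 - 66*u^2 + 99*u + 270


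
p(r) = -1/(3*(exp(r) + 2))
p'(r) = exp(r)/(3*(exp(r) + 2)^2)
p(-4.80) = -0.17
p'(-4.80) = 0.00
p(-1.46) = -0.15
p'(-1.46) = 0.02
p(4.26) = -0.00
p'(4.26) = 0.00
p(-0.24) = -0.12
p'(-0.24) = 0.03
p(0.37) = -0.10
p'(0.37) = 0.04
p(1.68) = -0.05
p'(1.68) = 0.03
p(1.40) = -0.06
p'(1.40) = 0.04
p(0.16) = -0.11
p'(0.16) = 0.04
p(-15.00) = -0.17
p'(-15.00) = 0.00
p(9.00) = 0.00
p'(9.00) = 0.00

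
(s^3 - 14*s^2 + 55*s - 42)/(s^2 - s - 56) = (-s^3 + 14*s^2 - 55*s + 42)/(-s^2 + s + 56)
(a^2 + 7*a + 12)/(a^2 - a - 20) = (a + 3)/(a - 5)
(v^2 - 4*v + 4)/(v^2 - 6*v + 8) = (v - 2)/(v - 4)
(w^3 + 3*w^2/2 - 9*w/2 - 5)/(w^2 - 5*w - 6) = (w^2 + w/2 - 5)/(w - 6)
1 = 1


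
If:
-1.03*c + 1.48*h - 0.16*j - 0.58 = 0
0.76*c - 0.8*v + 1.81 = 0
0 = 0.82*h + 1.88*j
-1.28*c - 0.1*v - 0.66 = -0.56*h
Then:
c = -0.67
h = -0.07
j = 0.03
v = 1.62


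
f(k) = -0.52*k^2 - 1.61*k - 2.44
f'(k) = -1.04*k - 1.61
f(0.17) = -2.73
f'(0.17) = -1.79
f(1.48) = -5.96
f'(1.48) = -3.15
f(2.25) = -8.70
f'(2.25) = -3.95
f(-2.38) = -1.55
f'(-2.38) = 0.87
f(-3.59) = -3.36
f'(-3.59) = 2.12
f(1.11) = -4.87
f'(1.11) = -2.76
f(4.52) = -20.34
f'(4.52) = -6.31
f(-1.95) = -1.28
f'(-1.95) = 0.42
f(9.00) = -59.05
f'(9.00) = -10.97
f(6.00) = -30.82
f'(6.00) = -7.85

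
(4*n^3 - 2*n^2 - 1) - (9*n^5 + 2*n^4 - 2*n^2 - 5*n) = -9*n^5 - 2*n^4 + 4*n^3 + 5*n - 1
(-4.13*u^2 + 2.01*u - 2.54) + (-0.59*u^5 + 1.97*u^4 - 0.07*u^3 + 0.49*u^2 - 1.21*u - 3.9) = -0.59*u^5 + 1.97*u^4 - 0.07*u^3 - 3.64*u^2 + 0.8*u - 6.44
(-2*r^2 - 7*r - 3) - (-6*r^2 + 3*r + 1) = 4*r^2 - 10*r - 4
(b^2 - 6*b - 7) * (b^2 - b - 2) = b^4 - 7*b^3 - 3*b^2 + 19*b + 14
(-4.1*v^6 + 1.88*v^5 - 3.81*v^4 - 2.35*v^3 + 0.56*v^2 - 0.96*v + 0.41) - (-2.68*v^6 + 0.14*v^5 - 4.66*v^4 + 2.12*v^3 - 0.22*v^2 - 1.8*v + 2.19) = -1.42*v^6 + 1.74*v^5 + 0.85*v^4 - 4.47*v^3 + 0.78*v^2 + 0.84*v - 1.78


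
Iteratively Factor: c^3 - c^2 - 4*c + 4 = (c + 2)*(c^2 - 3*c + 2) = (c - 1)*(c + 2)*(c - 2)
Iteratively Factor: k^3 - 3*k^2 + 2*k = (k - 2)*(k^2 - k) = k*(k - 2)*(k - 1)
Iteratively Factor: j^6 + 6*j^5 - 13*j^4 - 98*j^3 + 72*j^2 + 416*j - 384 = (j - 3)*(j^5 + 9*j^4 + 14*j^3 - 56*j^2 - 96*j + 128) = (j - 3)*(j + 4)*(j^4 + 5*j^3 - 6*j^2 - 32*j + 32) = (j - 3)*(j + 4)^2*(j^3 + j^2 - 10*j + 8) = (j - 3)*(j - 1)*(j + 4)^2*(j^2 + 2*j - 8) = (j - 3)*(j - 1)*(j + 4)^3*(j - 2)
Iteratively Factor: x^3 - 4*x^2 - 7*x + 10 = (x - 5)*(x^2 + x - 2) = (x - 5)*(x + 2)*(x - 1)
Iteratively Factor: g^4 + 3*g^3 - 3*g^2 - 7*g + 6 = (g - 1)*(g^3 + 4*g^2 + g - 6) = (g - 1)*(g + 2)*(g^2 + 2*g - 3) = (g - 1)*(g + 2)*(g + 3)*(g - 1)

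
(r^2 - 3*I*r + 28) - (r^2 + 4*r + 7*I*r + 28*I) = -4*r - 10*I*r + 28 - 28*I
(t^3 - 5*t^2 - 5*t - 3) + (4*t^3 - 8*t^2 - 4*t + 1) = 5*t^3 - 13*t^2 - 9*t - 2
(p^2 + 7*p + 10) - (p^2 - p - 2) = 8*p + 12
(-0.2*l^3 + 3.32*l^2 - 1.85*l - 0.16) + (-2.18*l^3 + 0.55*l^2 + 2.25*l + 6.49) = -2.38*l^3 + 3.87*l^2 + 0.4*l + 6.33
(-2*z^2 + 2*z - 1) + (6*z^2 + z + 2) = 4*z^2 + 3*z + 1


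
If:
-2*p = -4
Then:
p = 2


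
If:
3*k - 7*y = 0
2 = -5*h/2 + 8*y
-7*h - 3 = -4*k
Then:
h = -8/49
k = 13/28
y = 39/196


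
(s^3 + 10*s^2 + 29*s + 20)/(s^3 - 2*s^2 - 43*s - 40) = (s + 4)/(s - 8)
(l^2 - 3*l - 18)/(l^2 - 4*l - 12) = (l + 3)/(l + 2)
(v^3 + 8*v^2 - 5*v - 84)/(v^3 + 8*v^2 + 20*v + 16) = (v^2 + 4*v - 21)/(v^2 + 4*v + 4)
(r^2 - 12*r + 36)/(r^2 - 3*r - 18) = (r - 6)/(r + 3)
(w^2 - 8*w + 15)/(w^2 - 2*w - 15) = (w - 3)/(w + 3)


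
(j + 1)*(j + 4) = j^2 + 5*j + 4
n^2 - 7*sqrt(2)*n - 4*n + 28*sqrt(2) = (n - 4)*(n - 7*sqrt(2))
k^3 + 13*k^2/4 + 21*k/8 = k*(k + 3/2)*(k + 7/4)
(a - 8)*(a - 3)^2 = a^3 - 14*a^2 + 57*a - 72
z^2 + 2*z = z*(z + 2)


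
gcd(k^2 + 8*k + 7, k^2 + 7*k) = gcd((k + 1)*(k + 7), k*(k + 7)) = k + 7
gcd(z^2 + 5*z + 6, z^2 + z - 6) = z + 3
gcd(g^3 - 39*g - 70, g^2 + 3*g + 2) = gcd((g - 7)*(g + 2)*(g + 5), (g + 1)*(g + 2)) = g + 2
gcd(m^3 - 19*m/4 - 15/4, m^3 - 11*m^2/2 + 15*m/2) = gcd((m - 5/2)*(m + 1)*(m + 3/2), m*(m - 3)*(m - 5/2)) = m - 5/2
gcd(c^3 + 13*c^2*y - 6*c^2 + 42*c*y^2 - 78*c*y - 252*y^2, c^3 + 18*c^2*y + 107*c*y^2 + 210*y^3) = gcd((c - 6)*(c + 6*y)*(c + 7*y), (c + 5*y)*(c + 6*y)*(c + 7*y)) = c^2 + 13*c*y + 42*y^2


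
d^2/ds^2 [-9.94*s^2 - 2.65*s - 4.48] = -19.8800000000000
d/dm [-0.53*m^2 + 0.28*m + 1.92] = 0.28 - 1.06*m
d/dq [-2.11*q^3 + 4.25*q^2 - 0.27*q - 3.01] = -6.33*q^2 + 8.5*q - 0.27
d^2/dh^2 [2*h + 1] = 0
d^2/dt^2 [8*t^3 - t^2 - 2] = 48*t - 2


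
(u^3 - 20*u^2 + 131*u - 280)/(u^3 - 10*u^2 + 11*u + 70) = (u - 8)/(u + 2)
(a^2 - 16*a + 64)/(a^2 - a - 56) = (a - 8)/(a + 7)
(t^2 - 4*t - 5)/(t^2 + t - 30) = (t + 1)/(t + 6)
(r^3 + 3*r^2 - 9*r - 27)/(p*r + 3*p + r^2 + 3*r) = (r^2 - 9)/(p + r)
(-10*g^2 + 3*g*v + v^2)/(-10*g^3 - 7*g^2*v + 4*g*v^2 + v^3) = 1/(g + v)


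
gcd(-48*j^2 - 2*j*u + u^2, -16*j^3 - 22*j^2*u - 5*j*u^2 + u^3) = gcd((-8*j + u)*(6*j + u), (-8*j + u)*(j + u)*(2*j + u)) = -8*j + u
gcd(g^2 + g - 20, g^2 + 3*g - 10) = g + 5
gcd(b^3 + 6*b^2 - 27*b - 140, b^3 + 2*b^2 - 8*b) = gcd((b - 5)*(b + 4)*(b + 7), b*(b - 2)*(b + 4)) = b + 4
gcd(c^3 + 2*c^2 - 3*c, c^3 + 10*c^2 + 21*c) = c^2 + 3*c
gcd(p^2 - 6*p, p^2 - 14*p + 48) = p - 6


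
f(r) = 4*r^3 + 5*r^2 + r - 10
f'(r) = 12*r^2 + 10*r + 1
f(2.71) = 109.04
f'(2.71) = 116.23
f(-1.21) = -10.98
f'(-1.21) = 6.47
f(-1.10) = -10.37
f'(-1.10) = 4.52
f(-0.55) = -9.70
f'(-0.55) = -0.87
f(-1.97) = -23.15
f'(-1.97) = 27.87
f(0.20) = -9.57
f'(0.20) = 3.48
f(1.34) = 9.94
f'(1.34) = 35.95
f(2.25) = 63.12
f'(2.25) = 84.25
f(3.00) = 146.00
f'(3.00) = 139.00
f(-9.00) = -2530.00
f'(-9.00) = 883.00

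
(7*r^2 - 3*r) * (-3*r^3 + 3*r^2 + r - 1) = -21*r^5 + 30*r^4 - 2*r^3 - 10*r^2 + 3*r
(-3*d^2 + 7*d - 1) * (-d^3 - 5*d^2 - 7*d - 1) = 3*d^5 + 8*d^4 - 13*d^3 - 41*d^2 + 1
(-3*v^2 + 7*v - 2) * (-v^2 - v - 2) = 3*v^4 - 4*v^3 + v^2 - 12*v + 4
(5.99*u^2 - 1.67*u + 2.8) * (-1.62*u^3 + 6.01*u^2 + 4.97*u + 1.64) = -9.7038*u^5 + 38.7053*u^4 + 15.1976*u^3 + 18.3517*u^2 + 11.1772*u + 4.592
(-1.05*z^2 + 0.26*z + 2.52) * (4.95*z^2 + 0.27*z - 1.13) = -5.1975*z^4 + 1.0035*z^3 + 13.7307*z^2 + 0.3866*z - 2.8476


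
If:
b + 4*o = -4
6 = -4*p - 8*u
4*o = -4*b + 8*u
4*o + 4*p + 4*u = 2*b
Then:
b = -16/9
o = -5/9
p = 5/6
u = -7/6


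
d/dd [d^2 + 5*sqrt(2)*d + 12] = 2*d + 5*sqrt(2)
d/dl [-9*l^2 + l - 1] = 1 - 18*l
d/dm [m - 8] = 1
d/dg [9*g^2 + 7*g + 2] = 18*g + 7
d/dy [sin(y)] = cos(y)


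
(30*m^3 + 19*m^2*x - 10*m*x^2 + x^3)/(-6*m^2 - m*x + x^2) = (-30*m^3 - 19*m^2*x + 10*m*x^2 - x^3)/(6*m^2 + m*x - x^2)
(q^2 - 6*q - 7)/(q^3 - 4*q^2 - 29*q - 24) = (q - 7)/(q^2 - 5*q - 24)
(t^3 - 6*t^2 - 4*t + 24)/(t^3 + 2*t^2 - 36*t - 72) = (t - 2)/(t + 6)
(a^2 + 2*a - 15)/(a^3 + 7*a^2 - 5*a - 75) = 1/(a + 5)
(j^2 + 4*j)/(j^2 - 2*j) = (j + 4)/(j - 2)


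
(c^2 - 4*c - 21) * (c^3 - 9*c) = c^5 - 4*c^4 - 30*c^3 + 36*c^2 + 189*c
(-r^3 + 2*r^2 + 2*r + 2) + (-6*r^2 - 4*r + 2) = -r^3 - 4*r^2 - 2*r + 4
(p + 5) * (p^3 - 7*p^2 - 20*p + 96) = p^4 - 2*p^3 - 55*p^2 - 4*p + 480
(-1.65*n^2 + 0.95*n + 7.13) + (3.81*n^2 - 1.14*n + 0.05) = 2.16*n^2 - 0.19*n + 7.18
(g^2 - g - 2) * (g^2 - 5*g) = g^4 - 6*g^3 + 3*g^2 + 10*g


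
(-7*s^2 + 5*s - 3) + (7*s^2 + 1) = 5*s - 2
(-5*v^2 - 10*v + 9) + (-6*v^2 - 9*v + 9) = -11*v^2 - 19*v + 18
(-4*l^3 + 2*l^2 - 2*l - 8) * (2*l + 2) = -8*l^4 - 4*l^3 - 20*l - 16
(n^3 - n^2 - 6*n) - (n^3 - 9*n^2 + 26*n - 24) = 8*n^2 - 32*n + 24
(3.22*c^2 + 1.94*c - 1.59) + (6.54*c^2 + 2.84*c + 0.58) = 9.76*c^2 + 4.78*c - 1.01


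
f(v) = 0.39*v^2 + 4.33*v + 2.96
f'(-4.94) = 0.48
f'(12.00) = 13.69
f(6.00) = 42.98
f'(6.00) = 9.01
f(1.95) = 12.89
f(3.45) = 22.54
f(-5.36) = -9.04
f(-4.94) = -8.91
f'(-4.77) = 0.61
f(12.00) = 111.08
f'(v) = 0.78*v + 4.33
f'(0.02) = 4.35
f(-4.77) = -8.82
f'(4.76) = 8.04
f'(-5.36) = 0.15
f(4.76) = 32.41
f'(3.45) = 7.02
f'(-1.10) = 3.47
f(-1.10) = -1.33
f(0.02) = 3.05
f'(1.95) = 5.85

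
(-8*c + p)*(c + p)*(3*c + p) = -24*c^3 - 29*c^2*p - 4*c*p^2 + p^3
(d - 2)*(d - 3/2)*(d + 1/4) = d^3 - 13*d^2/4 + 17*d/8 + 3/4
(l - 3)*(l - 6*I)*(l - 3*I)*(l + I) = l^4 - 3*l^3 - 8*I*l^3 - 9*l^2 + 24*I*l^2 + 27*l - 18*I*l + 54*I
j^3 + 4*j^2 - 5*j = j*(j - 1)*(j + 5)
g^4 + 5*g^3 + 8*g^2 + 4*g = g*(g + 1)*(g + 2)^2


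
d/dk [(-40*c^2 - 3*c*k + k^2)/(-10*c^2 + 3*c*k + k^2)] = 6*c/(4*c^2 - 4*c*k + k^2)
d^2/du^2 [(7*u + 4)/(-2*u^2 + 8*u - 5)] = 4*(-8*(u - 2)^2*(7*u + 4) + 3*(7*u - 8)*(2*u^2 - 8*u + 5))/(2*u^2 - 8*u + 5)^3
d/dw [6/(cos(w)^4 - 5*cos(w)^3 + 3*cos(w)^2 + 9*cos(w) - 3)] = 6*(4*cos(w)^3 - 15*cos(w)^2 + 6*cos(w) + 9)*sin(w)/(cos(w)^4 - 5*cos(w)^3 + 3*cos(w)^2 + 9*cos(w) - 3)^2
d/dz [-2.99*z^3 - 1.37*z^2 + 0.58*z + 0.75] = -8.97*z^2 - 2.74*z + 0.58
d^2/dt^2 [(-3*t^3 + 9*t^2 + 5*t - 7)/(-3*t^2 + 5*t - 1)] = 6*(-38*t^3 + 75*t^2 - 87*t + 40)/(27*t^6 - 135*t^5 + 252*t^4 - 215*t^3 + 84*t^2 - 15*t + 1)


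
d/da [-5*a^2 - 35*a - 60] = -10*a - 35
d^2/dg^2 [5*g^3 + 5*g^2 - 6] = 30*g + 10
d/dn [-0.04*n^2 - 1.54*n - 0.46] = -0.08*n - 1.54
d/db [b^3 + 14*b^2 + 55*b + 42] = 3*b^2 + 28*b + 55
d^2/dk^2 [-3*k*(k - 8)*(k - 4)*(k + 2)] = -36*k^2 + 180*k - 48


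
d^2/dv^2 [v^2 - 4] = 2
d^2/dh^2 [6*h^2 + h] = 12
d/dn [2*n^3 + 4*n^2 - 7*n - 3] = 6*n^2 + 8*n - 7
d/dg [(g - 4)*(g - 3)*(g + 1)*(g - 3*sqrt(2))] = 4*g^3 - 18*g^2 - 9*sqrt(2)*g^2 + 10*g + 36*sqrt(2)*g - 15*sqrt(2) + 12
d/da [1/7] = 0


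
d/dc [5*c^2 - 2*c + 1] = 10*c - 2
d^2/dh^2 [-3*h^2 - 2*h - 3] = -6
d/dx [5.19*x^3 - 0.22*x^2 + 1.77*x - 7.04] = 15.57*x^2 - 0.44*x + 1.77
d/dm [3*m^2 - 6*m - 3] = 6*m - 6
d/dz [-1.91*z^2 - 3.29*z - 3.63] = -3.82*z - 3.29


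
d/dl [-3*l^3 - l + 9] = -9*l^2 - 1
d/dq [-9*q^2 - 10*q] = -18*q - 10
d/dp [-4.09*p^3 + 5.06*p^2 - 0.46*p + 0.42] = -12.27*p^2 + 10.12*p - 0.46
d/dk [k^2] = 2*k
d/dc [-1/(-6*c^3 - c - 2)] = (-18*c^2 - 1)/(6*c^3 + c + 2)^2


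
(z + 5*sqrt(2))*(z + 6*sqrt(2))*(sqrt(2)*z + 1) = sqrt(2)*z^3 + 23*z^2 + 71*sqrt(2)*z + 60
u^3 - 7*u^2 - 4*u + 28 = (u - 7)*(u - 2)*(u + 2)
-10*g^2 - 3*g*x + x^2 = (-5*g + x)*(2*g + x)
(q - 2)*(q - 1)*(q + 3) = q^3 - 7*q + 6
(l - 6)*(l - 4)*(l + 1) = l^3 - 9*l^2 + 14*l + 24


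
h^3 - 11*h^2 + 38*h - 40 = (h - 5)*(h - 4)*(h - 2)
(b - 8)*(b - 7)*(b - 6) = b^3 - 21*b^2 + 146*b - 336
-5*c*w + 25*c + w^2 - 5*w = (-5*c + w)*(w - 5)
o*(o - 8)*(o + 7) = o^3 - o^2 - 56*o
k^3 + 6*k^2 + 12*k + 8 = (k + 2)^3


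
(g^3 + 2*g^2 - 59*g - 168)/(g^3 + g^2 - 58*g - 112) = (g + 3)/(g + 2)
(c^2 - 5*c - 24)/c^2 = 1 - 5/c - 24/c^2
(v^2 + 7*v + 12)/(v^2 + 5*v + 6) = (v + 4)/(v + 2)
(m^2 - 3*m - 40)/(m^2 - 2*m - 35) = (m - 8)/(m - 7)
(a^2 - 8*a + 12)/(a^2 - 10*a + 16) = (a - 6)/(a - 8)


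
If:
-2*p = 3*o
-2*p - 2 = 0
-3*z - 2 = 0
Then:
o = 2/3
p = -1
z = -2/3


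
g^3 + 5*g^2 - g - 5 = (g - 1)*(g + 1)*(g + 5)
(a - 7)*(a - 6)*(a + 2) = a^3 - 11*a^2 + 16*a + 84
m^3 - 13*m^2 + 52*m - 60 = (m - 6)*(m - 5)*(m - 2)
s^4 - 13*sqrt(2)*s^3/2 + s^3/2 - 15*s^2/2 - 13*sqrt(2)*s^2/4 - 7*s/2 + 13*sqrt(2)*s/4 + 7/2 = (s - 1/2)*(s + 1)*(s - 7*sqrt(2))*(s + sqrt(2)/2)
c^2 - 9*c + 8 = (c - 8)*(c - 1)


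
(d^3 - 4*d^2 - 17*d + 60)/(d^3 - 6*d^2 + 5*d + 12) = (d^2 - d - 20)/(d^2 - 3*d - 4)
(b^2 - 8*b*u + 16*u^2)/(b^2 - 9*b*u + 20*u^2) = (-b + 4*u)/(-b + 5*u)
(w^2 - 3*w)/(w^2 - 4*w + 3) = w/(w - 1)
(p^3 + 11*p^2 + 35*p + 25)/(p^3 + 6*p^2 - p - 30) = (p^2 + 6*p + 5)/(p^2 + p - 6)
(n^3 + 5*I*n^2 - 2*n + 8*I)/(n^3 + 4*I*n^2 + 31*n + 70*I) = (n^2 + 3*I*n + 4)/(n^2 + 2*I*n + 35)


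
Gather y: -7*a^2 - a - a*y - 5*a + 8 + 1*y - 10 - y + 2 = -7*a^2 - a*y - 6*a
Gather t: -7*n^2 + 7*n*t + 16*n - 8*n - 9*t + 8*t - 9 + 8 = -7*n^2 + 8*n + t*(7*n - 1) - 1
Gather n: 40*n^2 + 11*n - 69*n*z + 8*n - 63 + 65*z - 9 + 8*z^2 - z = 40*n^2 + n*(19 - 69*z) + 8*z^2 + 64*z - 72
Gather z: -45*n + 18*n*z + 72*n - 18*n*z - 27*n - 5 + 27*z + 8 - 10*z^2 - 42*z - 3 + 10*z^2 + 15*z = 0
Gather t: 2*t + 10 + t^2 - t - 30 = t^2 + t - 20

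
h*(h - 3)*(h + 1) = h^3 - 2*h^2 - 3*h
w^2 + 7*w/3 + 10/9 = (w + 2/3)*(w + 5/3)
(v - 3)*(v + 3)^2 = v^3 + 3*v^2 - 9*v - 27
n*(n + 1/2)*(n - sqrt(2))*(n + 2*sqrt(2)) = n^4 + n^3/2 + sqrt(2)*n^3 - 4*n^2 + sqrt(2)*n^2/2 - 2*n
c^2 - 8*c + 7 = (c - 7)*(c - 1)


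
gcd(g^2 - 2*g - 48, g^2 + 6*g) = g + 6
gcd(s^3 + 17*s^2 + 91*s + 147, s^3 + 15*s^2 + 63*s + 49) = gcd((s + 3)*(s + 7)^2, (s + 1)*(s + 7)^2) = s^2 + 14*s + 49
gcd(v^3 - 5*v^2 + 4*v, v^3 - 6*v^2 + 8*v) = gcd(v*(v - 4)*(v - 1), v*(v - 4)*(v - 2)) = v^2 - 4*v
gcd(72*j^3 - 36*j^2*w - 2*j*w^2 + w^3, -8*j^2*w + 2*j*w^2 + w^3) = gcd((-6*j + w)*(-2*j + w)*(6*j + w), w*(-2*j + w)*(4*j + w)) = -2*j + w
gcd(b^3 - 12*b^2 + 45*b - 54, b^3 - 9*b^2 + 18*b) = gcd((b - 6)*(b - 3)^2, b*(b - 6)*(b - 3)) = b^2 - 9*b + 18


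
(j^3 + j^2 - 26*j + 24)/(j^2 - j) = j + 2 - 24/j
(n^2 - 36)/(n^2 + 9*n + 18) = (n - 6)/(n + 3)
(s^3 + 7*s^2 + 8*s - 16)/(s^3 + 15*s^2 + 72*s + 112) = (s - 1)/(s + 7)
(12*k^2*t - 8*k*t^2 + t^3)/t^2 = 12*k^2/t - 8*k + t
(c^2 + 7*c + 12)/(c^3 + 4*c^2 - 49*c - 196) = (c + 3)/(c^2 - 49)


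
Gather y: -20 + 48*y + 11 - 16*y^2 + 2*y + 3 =-16*y^2 + 50*y - 6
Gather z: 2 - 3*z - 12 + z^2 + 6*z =z^2 + 3*z - 10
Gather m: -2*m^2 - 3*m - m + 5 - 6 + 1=-2*m^2 - 4*m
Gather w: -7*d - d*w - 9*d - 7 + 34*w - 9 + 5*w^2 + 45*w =-16*d + 5*w^2 + w*(79 - d) - 16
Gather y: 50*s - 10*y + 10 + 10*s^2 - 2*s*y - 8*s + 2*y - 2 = 10*s^2 + 42*s + y*(-2*s - 8) + 8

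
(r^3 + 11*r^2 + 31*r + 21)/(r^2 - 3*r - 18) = (r^2 + 8*r + 7)/(r - 6)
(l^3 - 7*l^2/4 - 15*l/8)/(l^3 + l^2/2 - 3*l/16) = 2*(2*l - 5)/(4*l - 1)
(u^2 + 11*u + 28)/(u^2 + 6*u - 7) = (u + 4)/(u - 1)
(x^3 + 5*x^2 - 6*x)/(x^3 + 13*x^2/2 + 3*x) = 2*(x - 1)/(2*x + 1)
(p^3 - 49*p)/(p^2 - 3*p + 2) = p*(p^2 - 49)/(p^2 - 3*p + 2)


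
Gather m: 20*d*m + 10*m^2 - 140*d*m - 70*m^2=-120*d*m - 60*m^2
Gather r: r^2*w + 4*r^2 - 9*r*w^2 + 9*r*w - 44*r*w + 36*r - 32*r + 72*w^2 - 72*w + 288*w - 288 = r^2*(w + 4) + r*(-9*w^2 - 35*w + 4) + 72*w^2 + 216*w - 288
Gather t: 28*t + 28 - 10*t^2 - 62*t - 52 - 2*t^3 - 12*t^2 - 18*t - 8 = -2*t^3 - 22*t^2 - 52*t - 32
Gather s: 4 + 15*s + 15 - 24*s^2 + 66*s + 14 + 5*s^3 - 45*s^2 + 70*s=5*s^3 - 69*s^2 + 151*s + 33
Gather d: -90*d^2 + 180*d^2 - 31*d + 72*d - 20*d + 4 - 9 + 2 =90*d^2 + 21*d - 3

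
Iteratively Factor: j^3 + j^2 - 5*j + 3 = (j - 1)*(j^2 + 2*j - 3) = (j - 1)*(j + 3)*(j - 1)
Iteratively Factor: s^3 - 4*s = (s - 2)*(s^2 + 2*s) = s*(s - 2)*(s + 2)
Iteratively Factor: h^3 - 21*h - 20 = (h - 5)*(h^2 + 5*h + 4) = (h - 5)*(h + 1)*(h + 4)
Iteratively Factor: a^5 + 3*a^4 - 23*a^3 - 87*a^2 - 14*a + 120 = (a + 4)*(a^4 - a^3 - 19*a^2 - 11*a + 30) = (a + 2)*(a + 4)*(a^3 - 3*a^2 - 13*a + 15) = (a - 5)*(a + 2)*(a + 4)*(a^2 + 2*a - 3) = (a - 5)*(a + 2)*(a + 3)*(a + 4)*(a - 1)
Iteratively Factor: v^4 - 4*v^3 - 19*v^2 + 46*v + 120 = (v + 3)*(v^3 - 7*v^2 + 2*v + 40) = (v + 2)*(v + 3)*(v^2 - 9*v + 20) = (v - 5)*(v + 2)*(v + 3)*(v - 4)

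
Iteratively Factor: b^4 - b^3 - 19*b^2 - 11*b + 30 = (b + 2)*(b^3 - 3*b^2 - 13*b + 15) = (b - 1)*(b + 2)*(b^2 - 2*b - 15) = (b - 5)*(b - 1)*(b + 2)*(b + 3)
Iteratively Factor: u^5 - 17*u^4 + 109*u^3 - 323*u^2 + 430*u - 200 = (u - 5)*(u^4 - 12*u^3 + 49*u^2 - 78*u + 40) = (u - 5)*(u - 2)*(u^3 - 10*u^2 + 29*u - 20) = (u - 5)*(u - 4)*(u - 2)*(u^2 - 6*u + 5) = (u - 5)*(u - 4)*(u - 2)*(u - 1)*(u - 5)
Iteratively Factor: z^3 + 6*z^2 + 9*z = (z + 3)*(z^2 + 3*z) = z*(z + 3)*(z + 3)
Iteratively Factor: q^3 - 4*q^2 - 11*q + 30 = (q + 3)*(q^2 - 7*q + 10) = (q - 5)*(q + 3)*(q - 2)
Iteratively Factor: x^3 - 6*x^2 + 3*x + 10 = (x + 1)*(x^2 - 7*x + 10) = (x - 5)*(x + 1)*(x - 2)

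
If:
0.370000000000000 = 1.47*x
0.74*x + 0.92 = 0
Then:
No Solution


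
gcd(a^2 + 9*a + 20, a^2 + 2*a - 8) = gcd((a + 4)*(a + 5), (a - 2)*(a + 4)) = a + 4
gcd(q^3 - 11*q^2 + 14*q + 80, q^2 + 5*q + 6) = q + 2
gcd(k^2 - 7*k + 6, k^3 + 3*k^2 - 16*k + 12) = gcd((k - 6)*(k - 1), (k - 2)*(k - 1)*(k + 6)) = k - 1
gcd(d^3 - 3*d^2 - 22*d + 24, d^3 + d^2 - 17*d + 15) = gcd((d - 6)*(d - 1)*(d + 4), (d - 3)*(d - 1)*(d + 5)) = d - 1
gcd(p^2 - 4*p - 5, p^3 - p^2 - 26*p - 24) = p + 1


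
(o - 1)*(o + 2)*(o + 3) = o^3 + 4*o^2 + o - 6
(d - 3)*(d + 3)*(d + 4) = d^3 + 4*d^2 - 9*d - 36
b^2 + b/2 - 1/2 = (b - 1/2)*(b + 1)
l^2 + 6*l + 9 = (l + 3)^2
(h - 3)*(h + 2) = h^2 - h - 6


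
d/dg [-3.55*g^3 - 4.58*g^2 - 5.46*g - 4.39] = -10.65*g^2 - 9.16*g - 5.46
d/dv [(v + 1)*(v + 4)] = 2*v + 5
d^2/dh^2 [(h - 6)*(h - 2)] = 2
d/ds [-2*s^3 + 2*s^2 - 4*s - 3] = -6*s^2 + 4*s - 4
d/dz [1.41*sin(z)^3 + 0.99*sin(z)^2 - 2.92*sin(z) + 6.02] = (4.23*sin(z)^2 + 1.98*sin(z) - 2.92)*cos(z)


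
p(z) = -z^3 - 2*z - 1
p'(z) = -3*z^2 - 2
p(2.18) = -15.72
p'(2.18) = -16.26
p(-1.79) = 8.32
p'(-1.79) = -11.61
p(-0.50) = 0.12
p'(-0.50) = -2.75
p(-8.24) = 574.96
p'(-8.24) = -205.69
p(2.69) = -25.85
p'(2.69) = -23.71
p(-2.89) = 28.92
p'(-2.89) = -27.06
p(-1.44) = 4.87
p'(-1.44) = -8.22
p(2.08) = -14.16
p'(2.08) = -14.98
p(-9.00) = 746.00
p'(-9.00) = -245.00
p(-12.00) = 1751.00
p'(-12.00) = -434.00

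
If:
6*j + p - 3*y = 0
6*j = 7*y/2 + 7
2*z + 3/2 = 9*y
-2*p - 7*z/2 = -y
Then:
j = 2471/1320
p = -1673/220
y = 133/110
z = 258/55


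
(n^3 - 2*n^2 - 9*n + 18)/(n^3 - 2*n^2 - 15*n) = (n^2 - 5*n + 6)/(n*(n - 5))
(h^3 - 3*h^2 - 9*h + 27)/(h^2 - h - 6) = (h^2 - 9)/(h + 2)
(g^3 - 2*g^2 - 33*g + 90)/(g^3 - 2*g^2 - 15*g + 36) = (g^2 + g - 30)/(g^2 + g - 12)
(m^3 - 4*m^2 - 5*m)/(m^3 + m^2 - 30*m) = (m + 1)/(m + 6)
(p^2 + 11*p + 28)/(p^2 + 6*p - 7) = (p + 4)/(p - 1)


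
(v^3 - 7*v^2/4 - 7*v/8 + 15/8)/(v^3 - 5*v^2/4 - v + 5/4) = (v - 3/2)/(v - 1)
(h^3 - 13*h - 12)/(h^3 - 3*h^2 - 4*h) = (h + 3)/h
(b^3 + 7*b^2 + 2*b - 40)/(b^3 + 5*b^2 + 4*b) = (b^2 + 3*b - 10)/(b*(b + 1))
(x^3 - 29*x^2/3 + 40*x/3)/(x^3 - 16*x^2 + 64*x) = (x - 5/3)/(x - 8)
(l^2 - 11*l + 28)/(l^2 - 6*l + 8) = (l - 7)/(l - 2)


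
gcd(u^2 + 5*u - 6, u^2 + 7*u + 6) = u + 6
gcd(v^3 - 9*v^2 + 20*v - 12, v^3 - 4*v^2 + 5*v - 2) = v^2 - 3*v + 2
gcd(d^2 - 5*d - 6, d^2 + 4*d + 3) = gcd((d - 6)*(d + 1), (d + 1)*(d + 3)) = d + 1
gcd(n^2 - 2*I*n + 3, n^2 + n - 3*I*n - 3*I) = n - 3*I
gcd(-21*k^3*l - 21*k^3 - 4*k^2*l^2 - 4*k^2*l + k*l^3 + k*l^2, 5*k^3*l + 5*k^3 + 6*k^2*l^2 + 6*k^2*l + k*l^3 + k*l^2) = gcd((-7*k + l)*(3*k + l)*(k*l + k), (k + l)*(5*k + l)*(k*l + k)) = k*l + k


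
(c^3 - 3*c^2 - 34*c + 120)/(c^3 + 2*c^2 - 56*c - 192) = (c^2 - 9*c + 20)/(c^2 - 4*c - 32)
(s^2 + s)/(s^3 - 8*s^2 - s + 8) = s/(s^2 - 9*s + 8)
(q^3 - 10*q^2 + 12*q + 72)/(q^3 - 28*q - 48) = (q - 6)/(q + 4)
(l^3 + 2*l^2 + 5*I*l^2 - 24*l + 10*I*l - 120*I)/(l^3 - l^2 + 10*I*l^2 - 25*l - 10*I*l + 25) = (l^2 + 2*l - 24)/(l^2 + l*(-1 + 5*I) - 5*I)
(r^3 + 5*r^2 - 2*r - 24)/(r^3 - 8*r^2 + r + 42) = (r^3 + 5*r^2 - 2*r - 24)/(r^3 - 8*r^2 + r + 42)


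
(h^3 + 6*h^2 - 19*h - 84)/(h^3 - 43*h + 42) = (h^2 - h - 12)/(h^2 - 7*h + 6)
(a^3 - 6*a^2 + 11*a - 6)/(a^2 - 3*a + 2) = a - 3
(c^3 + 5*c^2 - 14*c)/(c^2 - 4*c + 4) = c*(c + 7)/(c - 2)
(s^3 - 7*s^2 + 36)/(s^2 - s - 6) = s - 6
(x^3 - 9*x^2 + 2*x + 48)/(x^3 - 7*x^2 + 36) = (x - 8)/(x - 6)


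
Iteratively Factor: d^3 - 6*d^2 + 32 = (d - 4)*(d^2 - 2*d - 8) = (d - 4)^2*(d + 2)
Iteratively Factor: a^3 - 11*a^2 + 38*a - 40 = (a - 5)*(a^2 - 6*a + 8) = (a - 5)*(a - 4)*(a - 2)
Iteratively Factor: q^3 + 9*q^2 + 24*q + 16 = (q + 1)*(q^2 + 8*q + 16) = (q + 1)*(q + 4)*(q + 4)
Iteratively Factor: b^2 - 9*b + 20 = (b - 5)*(b - 4)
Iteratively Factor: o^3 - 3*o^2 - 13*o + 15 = (o - 1)*(o^2 - 2*o - 15) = (o - 1)*(o + 3)*(o - 5)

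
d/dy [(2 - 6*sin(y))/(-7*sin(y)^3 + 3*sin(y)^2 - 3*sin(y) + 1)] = 12*(-7*sin(y)^2 + 5*sin(y) - 1)*sin(y)*cos(y)/(7*sin(y)^3 - 3*sin(y)^2 + 3*sin(y) - 1)^2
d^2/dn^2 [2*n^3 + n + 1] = 12*n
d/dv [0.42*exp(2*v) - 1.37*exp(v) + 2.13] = (0.84*exp(v) - 1.37)*exp(v)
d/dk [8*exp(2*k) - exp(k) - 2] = (16*exp(k) - 1)*exp(k)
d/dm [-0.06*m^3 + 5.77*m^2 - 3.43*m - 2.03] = -0.18*m^2 + 11.54*m - 3.43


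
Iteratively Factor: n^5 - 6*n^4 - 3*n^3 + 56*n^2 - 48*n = (n)*(n^4 - 6*n^3 - 3*n^2 + 56*n - 48) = n*(n - 4)*(n^3 - 2*n^2 - 11*n + 12) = n*(n - 4)*(n - 1)*(n^2 - n - 12) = n*(n - 4)*(n - 1)*(n + 3)*(n - 4)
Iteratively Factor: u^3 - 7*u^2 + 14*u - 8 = (u - 1)*(u^2 - 6*u + 8) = (u - 2)*(u - 1)*(u - 4)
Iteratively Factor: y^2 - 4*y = (y - 4)*(y)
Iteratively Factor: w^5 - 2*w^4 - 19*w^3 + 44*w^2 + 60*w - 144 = (w + 4)*(w^4 - 6*w^3 + 5*w^2 + 24*w - 36) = (w + 2)*(w + 4)*(w^3 - 8*w^2 + 21*w - 18) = (w - 3)*(w + 2)*(w + 4)*(w^2 - 5*w + 6) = (w - 3)*(w - 2)*(w + 2)*(w + 4)*(w - 3)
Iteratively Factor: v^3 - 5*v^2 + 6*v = (v - 2)*(v^2 - 3*v) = (v - 3)*(v - 2)*(v)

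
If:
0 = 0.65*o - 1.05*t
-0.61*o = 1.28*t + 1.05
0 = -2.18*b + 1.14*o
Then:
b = -0.39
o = -0.75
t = -0.46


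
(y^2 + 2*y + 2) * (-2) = -2*y^2 - 4*y - 4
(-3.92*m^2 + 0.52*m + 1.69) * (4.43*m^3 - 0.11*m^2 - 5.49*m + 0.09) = -17.3656*m^5 + 2.7348*m^4 + 28.9503*m^3 - 3.3935*m^2 - 9.2313*m + 0.1521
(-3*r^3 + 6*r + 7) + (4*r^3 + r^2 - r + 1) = r^3 + r^2 + 5*r + 8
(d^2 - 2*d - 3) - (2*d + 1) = d^2 - 4*d - 4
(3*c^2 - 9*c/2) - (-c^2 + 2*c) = 4*c^2 - 13*c/2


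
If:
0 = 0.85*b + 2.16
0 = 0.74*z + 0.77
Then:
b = -2.54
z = -1.04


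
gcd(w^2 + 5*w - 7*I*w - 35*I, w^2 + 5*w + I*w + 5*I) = w + 5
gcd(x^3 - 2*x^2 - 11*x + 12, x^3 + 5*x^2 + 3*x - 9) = x^2 + 2*x - 3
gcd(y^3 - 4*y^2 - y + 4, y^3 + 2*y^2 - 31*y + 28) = y^2 - 5*y + 4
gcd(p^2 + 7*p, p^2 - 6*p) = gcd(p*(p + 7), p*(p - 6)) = p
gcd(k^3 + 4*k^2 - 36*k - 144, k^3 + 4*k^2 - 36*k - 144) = k^3 + 4*k^2 - 36*k - 144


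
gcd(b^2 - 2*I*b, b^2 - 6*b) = b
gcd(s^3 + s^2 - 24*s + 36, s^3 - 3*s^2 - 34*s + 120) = s + 6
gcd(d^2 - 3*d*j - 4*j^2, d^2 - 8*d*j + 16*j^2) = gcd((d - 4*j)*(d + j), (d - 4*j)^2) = d - 4*j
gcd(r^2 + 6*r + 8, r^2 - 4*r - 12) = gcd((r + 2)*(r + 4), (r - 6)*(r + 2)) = r + 2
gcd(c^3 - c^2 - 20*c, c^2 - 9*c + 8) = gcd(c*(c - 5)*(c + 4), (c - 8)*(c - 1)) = 1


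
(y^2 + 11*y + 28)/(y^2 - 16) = (y + 7)/(y - 4)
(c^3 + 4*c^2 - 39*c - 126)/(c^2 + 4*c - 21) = (c^2 - 3*c - 18)/(c - 3)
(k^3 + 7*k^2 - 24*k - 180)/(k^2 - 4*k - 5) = (k^2 + 12*k + 36)/(k + 1)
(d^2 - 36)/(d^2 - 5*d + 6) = (d^2 - 36)/(d^2 - 5*d + 6)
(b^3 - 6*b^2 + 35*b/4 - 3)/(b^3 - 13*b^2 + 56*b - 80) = (b^2 - 2*b + 3/4)/(b^2 - 9*b + 20)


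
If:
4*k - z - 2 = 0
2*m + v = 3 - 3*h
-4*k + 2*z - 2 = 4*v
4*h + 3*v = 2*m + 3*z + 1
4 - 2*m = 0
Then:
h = 8/31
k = -17/62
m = 2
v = -55/31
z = -96/31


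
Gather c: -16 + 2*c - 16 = 2*c - 32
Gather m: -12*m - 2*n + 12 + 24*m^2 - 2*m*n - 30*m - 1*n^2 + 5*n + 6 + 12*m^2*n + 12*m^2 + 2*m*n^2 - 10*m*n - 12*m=m^2*(12*n + 36) + m*(2*n^2 - 12*n - 54) - n^2 + 3*n + 18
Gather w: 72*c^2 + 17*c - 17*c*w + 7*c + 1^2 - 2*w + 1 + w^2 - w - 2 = 72*c^2 + 24*c + w^2 + w*(-17*c - 3)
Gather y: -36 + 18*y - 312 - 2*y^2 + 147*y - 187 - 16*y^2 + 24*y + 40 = -18*y^2 + 189*y - 495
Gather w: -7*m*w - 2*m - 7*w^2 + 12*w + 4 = -2*m - 7*w^2 + w*(12 - 7*m) + 4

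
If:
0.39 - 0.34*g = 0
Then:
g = 1.15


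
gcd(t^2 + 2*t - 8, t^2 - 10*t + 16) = t - 2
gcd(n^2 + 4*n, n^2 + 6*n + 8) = n + 4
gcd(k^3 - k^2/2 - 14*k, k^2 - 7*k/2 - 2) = k - 4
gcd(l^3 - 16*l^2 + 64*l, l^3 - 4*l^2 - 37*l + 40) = l - 8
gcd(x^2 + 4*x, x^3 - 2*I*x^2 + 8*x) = x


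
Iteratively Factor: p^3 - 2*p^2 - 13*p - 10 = (p + 2)*(p^2 - 4*p - 5) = (p - 5)*(p + 2)*(p + 1)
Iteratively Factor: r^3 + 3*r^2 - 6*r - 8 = (r + 4)*(r^2 - r - 2) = (r - 2)*(r + 4)*(r + 1)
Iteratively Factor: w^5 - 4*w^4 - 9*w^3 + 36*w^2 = (w - 4)*(w^4 - 9*w^2) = w*(w - 4)*(w^3 - 9*w) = w*(w - 4)*(w - 3)*(w^2 + 3*w) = w^2*(w - 4)*(w - 3)*(w + 3)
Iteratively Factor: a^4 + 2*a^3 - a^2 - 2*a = (a + 1)*(a^3 + a^2 - 2*a) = a*(a + 1)*(a^2 + a - 2) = a*(a + 1)*(a + 2)*(a - 1)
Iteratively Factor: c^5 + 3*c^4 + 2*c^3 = (c + 2)*(c^4 + c^3) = c*(c + 2)*(c^3 + c^2) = c^2*(c + 2)*(c^2 + c) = c^3*(c + 2)*(c + 1)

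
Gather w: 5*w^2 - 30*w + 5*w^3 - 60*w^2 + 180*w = 5*w^3 - 55*w^2 + 150*w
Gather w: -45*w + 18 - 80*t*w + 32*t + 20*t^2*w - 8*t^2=-8*t^2 + 32*t + w*(20*t^2 - 80*t - 45) + 18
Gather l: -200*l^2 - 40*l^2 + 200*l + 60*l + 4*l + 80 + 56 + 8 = -240*l^2 + 264*l + 144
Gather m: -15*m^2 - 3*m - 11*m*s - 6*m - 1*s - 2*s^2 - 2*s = -15*m^2 + m*(-11*s - 9) - 2*s^2 - 3*s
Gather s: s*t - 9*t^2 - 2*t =s*t - 9*t^2 - 2*t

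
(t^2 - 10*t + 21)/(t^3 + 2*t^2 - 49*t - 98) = (t - 3)/(t^2 + 9*t + 14)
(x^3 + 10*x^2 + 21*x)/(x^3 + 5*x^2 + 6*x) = (x + 7)/(x + 2)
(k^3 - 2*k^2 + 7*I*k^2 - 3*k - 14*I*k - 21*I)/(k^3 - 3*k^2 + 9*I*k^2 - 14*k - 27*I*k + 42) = (k + 1)/(k + 2*I)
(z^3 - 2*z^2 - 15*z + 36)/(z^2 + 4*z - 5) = (z^3 - 2*z^2 - 15*z + 36)/(z^2 + 4*z - 5)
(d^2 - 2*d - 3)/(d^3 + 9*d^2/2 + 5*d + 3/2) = 2*(d - 3)/(2*d^2 + 7*d + 3)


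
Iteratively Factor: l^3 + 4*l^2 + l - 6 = (l + 2)*(l^2 + 2*l - 3) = (l - 1)*(l + 2)*(l + 3)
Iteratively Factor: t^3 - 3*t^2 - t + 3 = (t - 1)*(t^2 - 2*t - 3) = (t - 3)*(t - 1)*(t + 1)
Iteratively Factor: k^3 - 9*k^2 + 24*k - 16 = (k - 1)*(k^2 - 8*k + 16) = (k - 4)*(k - 1)*(k - 4)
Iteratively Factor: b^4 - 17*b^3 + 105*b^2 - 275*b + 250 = (b - 5)*(b^3 - 12*b^2 + 45*b - 50) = (b - 5)^2*(b^2 - 7*b + 10) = (b - 5)^3*(b - 2)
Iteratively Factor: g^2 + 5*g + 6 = (g + 3)*(g + 2)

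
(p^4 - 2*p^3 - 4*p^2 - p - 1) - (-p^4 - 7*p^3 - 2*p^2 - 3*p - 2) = 2*p^4 + 5*p^3 - 2*p^2 + 2*p + 1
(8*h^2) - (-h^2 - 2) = 9*h^2 + 2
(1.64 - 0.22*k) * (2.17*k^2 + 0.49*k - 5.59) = -0.4774*k^3 + 3.451*k^2 + 2.0334*k - 9.1676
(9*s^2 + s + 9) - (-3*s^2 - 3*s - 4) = 12*s^2 + 4*s + 13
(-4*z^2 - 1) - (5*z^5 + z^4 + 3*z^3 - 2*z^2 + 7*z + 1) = -5*z^5 - z^4 - 3*z^3 - 2*z^2 - 7*z - 2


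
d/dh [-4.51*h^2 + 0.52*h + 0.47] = 0.52 - 9.02*h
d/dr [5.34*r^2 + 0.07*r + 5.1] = 10.68*r + 0.07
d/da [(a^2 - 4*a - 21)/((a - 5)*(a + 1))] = 32*(a - 2)/(a^4 - 8*a^3 + 6*a^2 + 40*a + 25)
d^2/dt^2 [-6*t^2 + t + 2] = -12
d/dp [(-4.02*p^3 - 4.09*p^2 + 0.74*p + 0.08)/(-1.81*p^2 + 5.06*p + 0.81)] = (7.2762*p^4 - 40.6824*p^3 - 29.1246*p^2 - 6.3362*p + 0.1946)/(3.2761*p^4 - 18.3172*p^3 + 22.6714*p^2 + 8.1972*p + 0.6561)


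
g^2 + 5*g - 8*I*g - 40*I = (g + 5)*(g - 8*I)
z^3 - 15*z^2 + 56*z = z*(z - 8)*(z - 7)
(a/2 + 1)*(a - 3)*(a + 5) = a^3/2 + 2*a^2 - 11*a/2 - 15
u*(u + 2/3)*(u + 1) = u^3 + 5*u^2/3 + 2*u/3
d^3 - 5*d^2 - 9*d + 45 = (d - 5)*(d - 3)*(d + 3)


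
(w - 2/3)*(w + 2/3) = w^2 - 4/9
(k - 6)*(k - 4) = k^2 - 10*k + 24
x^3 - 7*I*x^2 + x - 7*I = (x - 7*I)*(x - I)*(x + I)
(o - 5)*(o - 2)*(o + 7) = o^3 - 39*o + 70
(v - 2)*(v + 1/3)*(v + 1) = v^3 - 2*v^2/3 - 7*v/3 - 2/3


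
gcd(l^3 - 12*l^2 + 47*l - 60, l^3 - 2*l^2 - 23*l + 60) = l^2 - 7*l + 12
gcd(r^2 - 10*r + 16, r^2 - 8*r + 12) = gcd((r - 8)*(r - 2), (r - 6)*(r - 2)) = r - 2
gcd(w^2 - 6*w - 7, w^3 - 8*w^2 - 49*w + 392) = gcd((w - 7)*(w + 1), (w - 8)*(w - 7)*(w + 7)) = w - 7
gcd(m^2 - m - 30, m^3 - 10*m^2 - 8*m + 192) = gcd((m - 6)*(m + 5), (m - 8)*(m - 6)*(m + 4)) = m - 6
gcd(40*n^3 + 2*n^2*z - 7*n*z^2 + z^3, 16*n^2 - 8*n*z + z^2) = -4*n + z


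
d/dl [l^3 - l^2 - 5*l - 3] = 3*l^2 - 2*l - 5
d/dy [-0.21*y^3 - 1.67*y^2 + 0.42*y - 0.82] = -0.63*y^2 - 3.34*y + 0.42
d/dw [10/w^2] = -20/w^3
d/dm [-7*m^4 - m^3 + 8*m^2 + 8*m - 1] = -28*m^3 - 3*m^2 + 16*m + 8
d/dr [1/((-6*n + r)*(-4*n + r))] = 2*(5*n - r)/((4*n - r)^2*(6*n - r)^2)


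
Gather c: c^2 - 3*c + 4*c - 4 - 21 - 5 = c^2 + c - 30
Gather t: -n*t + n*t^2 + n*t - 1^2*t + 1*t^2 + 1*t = t^2*(n + 1)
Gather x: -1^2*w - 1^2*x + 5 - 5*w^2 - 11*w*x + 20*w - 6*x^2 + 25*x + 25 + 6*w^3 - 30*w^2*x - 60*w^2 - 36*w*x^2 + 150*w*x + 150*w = 6*w^3 - 65*w^2 + 169*w + x^2*(-36*w - 6) + x*(-30*w^2 + 139*w + 24) + 30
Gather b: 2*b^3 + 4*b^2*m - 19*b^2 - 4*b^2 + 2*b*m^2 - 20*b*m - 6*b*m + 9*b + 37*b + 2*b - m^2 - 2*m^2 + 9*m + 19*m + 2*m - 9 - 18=2*b^3 + b^2*(4*m - 23) + b*(2*m^2 - 26*m + 48) - 3*m^2 + 30*m - 27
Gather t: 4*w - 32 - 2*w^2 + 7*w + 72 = -2*w^2 + 11*w + 40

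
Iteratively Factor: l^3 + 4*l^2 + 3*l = (l + 1)*(l^2 + 3*l) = (l + 1)*(l + 3)*(l)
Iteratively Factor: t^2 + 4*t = (t + 4)*(t)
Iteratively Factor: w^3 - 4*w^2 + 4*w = (w - 2)*(w^2 - 2*w) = (w - 2)^2*(w)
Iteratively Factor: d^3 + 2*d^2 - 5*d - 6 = (d + 1)*(d^2 + d - 6) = (d - 2)*(d + 1)*(d + 3)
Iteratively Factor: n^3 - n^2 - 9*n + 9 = (n - 1)*(n^2 - 9) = (n - 1)*(n + 3)*(n - 3)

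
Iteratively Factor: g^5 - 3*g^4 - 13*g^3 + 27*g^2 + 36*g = (g)*(g^4 - 3*g^3 - 13*g^2 + 27*g + 36) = g*(g + 3)*(g^3 - 6*g^2 + 5*g + 12) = g*(g - 4)*(g + 3)*(g^2 - 2*g - 3) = g*(g - 4)*(g + 1)*(g + 3)*(g - 3)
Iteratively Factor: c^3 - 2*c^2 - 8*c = (c - 4)*(c^2 + 2*c) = (c - 4)*(c + 2)*(c)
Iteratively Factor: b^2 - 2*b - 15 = (b - 5)*(b + 3)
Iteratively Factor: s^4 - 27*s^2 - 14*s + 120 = (s - 2)*(s^3 + 2*s^2 - 23*s - 60) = (s - 5)*(s - 2)*(s^2 + 7*s + 12) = (s - 5)*(s - 2)*(s + 4)*(s + 3)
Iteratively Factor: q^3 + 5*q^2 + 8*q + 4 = (q + 2)*(q^2 + 3*q + 2) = (q + 2)^2*(q + 1)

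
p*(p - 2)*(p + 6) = p^3 + 4*p^2 - 12*p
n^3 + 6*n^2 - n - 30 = (n - 2)*(n + 3)*(n + 5)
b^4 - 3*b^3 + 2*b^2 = b^2*(b - 2)*(b - 1)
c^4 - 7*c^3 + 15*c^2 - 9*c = c*(c - 3)^2*(c - 1)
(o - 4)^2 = o^2 - 8*o + 16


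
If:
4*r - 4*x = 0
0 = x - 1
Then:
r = 1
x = 1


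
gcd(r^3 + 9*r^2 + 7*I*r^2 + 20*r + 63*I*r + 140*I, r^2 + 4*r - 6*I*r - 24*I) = r + 4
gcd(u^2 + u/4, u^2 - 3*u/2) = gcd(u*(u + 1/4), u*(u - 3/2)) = u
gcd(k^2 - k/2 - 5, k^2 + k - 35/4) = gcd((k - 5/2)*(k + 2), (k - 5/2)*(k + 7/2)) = k - 5/2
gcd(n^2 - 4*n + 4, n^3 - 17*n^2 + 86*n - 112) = n - 2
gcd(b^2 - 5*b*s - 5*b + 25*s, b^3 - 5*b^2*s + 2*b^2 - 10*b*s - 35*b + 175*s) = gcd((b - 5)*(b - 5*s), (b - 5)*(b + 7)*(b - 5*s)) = -b^2 + 5*b*s + 5*b - 25*s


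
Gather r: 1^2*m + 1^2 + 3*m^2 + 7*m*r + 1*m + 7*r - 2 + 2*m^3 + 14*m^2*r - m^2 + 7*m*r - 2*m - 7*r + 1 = 2*m^3 + 2*m^2 + r*(14*m^2 + 14*m)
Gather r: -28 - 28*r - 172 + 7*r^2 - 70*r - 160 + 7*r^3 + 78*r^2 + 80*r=7*r^3 + 85*r^2 - 18*r - 360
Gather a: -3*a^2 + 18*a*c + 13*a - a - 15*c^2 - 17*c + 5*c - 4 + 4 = -3*a^2 + a*(18*c + 12) - 15*c^2 - 12*c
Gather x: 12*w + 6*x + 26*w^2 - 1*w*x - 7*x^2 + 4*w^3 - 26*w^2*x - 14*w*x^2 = 4*w^3 + 26*w^2 + 12*w + x^2*(-14*w - 7) + x*(-26*w^2 - w + 6)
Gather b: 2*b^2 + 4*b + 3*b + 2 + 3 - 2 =2*b^2 + 7*b + 3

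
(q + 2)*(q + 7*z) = q^2 + 7*q*z + 2*q + 14*z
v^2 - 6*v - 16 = (v - 8)*(v + 2)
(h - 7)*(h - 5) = h^2 - 12*h + 35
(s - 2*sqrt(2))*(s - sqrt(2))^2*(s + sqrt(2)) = s^4 - 3*sqrt(2)*s^3 + 2*s^2 + 6*sqrt(2)*s - 8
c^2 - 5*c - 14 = (c - 7)*(c + 2)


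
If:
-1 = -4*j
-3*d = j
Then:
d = -1/12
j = 1/4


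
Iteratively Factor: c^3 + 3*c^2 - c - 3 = (c + 3)*(c^2 - 1) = (c - 1)*(c + 3)*(c + 1)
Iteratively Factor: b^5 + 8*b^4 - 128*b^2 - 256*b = (b)*(b^4 + 8*b^3 - 128*b - 256) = b*(b + 4)*(b^3 + 4*b^2 - 16*b - 64) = b*(b - 4)*(b + 4)*(b^2 + 8*b + 16) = b*(b - 4)*(b + 4)^2*(b + 4)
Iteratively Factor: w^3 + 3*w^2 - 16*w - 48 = (w + 3)*(w^2 - 16) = (w + 3)*(w + 4)*(w - 4)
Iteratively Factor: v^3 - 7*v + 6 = (v - 2)*(v^2 + 2*v - 3) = (v - 2)*(v - 1)*(v + 3)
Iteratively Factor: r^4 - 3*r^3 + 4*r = (r)*(r^3 - 3*r^2 + 4) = r*(r - 2)*(r^2 - r - 2) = r*(r - 2)^2*(r + 1)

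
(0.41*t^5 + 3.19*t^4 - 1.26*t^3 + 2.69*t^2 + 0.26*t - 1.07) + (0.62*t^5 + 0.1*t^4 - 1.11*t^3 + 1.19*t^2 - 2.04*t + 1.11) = 1.03*t^5 + 3.29*t^4 - 2.37*t^3 + 3.88*t^2 - 1.78*t + 0.04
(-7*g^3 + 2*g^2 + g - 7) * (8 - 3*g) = 21*g^4 - 62*g^3 + 13*g^2 + 29*g - 56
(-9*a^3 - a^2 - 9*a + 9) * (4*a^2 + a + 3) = -36*a^5 - 13*a^4 - 64*a^3 + 24*a^2 - 18*a + 27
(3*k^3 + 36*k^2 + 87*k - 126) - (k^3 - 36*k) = 2*k^3 + 36*k^2 + 123*k - 126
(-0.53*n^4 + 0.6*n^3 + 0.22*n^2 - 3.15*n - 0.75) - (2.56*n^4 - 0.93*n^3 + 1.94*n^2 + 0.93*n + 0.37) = -3.09*n^4 + 1.53*n^3 - 1.72*n^2 - 4.08*n - 1.12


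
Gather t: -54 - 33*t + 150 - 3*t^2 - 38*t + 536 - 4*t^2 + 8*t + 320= -7*t^2 - 63*t + 952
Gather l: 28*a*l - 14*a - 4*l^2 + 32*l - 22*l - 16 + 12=-14*a - 4*l^2 + l*(28*a + 10) - 4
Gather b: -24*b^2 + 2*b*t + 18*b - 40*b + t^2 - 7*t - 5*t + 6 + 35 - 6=-24*b^2 + b*(2*t - 22) + t^2 - 12*t + 35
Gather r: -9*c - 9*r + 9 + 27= -9*c - 9*r + 36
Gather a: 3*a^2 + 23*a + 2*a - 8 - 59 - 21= 3*a^2 + 25*a - 88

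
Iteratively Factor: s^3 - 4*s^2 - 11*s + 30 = (s - 5)*(s^2 + s - 6) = (s - 5)*(s - 2)*(s + 3)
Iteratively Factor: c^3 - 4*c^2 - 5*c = (c)*(c^2 - 4*c - 5) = c*(c + 1)*(c - 5)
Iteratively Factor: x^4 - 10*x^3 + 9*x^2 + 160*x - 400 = (x - 4)*(x^3 - 6*x^2 - 15*x + 100) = (x - 5)*(x - 4)*(x^2 - x - 20) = (x - 5)*(x - 4)*(x + 4)*(x - 5)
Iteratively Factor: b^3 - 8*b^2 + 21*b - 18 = (b - 3)*(b^2 - 5*b + 6) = (b - 3)^2*(b - 2)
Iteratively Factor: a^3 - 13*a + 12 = (a - 3)*(a^2 + 3*a - 4) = (a - 3)*(a + 4)*(a - 1)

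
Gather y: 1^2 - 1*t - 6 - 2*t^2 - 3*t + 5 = -2*t^2 - 4*t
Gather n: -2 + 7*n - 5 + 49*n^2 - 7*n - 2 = 49*n^2 - 9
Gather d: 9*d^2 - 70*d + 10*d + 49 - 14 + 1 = 9*d^2 - 60*d + 36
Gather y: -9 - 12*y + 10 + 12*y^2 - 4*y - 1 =12*y^2 - 16*y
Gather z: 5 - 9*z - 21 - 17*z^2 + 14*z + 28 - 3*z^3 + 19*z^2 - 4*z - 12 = -3*z^3 + 2*z^2 + z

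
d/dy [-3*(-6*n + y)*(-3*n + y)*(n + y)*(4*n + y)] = -162*n^3 + 138*n^2*y + 36*n*y^2 - 12*y^3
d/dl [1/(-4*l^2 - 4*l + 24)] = (2*l + 1)/(4*(l^2 + l - 6)^2)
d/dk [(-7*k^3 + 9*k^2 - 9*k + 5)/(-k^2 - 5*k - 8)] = (7*k^4 + 70*k^3 + 114*k^2 - 134*k + 97)/(k^4 + 10*k^3 + 41*k^2 + 80*k + 64)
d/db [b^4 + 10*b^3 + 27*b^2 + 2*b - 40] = 4*b^3 + 30*b^2 + 54*b + 2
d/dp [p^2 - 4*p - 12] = 2*p - 4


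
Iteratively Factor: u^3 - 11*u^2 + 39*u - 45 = (u - 3)*(u^2 - 8*u + 15) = (u - 5)*(u - 3)*(u - 3)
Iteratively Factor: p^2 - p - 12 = (p + 3)*(p - 4)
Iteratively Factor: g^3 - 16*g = (g - 4)*(g^2 + 4*g) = (g - 4)*(g + 4)*(g)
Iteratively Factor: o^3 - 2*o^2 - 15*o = (o)*(o^2 - 2*o - 15) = o*(o - 5)*(o + 3)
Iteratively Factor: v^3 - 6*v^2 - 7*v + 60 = (v - 5)*(v^2 - v - 12) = (v - 5)*(v - 4)*(v + 3)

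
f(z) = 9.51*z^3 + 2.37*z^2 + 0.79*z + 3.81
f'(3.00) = 271.78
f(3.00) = 284.28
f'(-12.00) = 4052.23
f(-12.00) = -16097.67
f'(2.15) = 142.86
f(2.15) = 110.98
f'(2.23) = 153.24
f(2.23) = 122.82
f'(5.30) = 827.32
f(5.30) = 1490.39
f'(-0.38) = 3.11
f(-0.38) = 3.33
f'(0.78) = 21.84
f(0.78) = 10.38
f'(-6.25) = 1085.62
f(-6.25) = -2230.33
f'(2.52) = 193.91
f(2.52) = 173.04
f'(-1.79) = 83.72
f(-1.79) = -44.55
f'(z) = 28.53*z^2 + 4.74*z + 0.79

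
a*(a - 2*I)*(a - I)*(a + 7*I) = a^4 + 4*I*a^3 + 19*a^2 - 14*I*a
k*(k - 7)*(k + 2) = k^3 - 5*k^2 - 14*k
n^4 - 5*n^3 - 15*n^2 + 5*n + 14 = (n - 7)*(n - 1)*(n + 1)*(n + 2)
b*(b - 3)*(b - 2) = b^3 - 5*b^2 + 6*b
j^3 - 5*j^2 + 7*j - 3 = (j - 3)*(j - 1)^2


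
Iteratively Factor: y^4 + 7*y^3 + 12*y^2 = (y)*(y^3 + 7*y^2 + 12*y) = y*(y + 3)*(y^2 + 4*y) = y^2*(y + 3)*(y + 4)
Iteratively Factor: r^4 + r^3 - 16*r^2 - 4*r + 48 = (r - 2)*(r^3 + 3*r^2 - 10*r - 24) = (r - 3)*(r - 2)*(r^2 + 6*r + 8) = (r - 3)*(r - 2)*(r + 4)*(r + 2)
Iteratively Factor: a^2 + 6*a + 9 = (a + 3)*(a + 3)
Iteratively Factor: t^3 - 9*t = (t)*(t^2 - 9) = t*(t + 3)*(t - 3)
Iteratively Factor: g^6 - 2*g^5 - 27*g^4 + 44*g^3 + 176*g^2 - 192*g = (g)*(g^5 - 2*g^4 - 27*g^3 + 44*g^2 + 176*g - 192) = g*(g - 4)*(g^4 + 2*g^3 - 19*g^2 - 32*g + 48) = g*(g - 4)*(g + 4)*(g^3 - 2*g^2 - 11*g + 12) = g*(g - 4)^2*(g + 4)*(g^2 + 2*g - 3) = g*(g - 4)^2*(g - 1)*(g + 4)*(g + 3)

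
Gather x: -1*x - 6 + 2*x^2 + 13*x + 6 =2*x^2 + 12*x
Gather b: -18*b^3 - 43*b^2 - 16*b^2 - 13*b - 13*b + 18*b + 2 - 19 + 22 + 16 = -18*b^3 - 59*b^2 - 8*b + 21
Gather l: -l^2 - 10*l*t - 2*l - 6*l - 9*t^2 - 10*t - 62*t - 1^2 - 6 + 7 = -l^2 + l*(-10*t - 8) - 9*t^2 - 72*t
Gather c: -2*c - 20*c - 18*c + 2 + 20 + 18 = 40 - 40*c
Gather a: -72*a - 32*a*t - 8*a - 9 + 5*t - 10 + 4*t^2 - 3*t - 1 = a*(-32*t - 80) + 4*t^2 + 2*t - 20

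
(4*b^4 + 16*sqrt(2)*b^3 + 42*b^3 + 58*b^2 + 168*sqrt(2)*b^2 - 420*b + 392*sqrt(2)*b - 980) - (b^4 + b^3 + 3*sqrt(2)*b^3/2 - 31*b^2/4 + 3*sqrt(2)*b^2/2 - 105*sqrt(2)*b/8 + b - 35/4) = 3*b^4 + 29*sqrt(2)*b^3/2 + 41*b^3 + 263*b^2/4 + 333*sqrt(2)*b^2/2 - 421*b + 3241*sqrt(2)*b/8 - 3885/4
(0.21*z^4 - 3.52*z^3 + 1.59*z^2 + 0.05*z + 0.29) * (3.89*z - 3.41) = 0.8169*z^5 - 14.4089*z^4 + 18.1883*z^3 - 5.2274*z^2 + 0.9576*z - 0.9889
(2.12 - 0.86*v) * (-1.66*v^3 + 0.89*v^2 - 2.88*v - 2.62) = 1.4276*v^4 - 4.2846*v^3 + 4.3636*v^2 - 3.8524*v - 5.5544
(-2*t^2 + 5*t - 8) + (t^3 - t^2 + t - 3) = t^3 - 3*t^2 + 6*t - 11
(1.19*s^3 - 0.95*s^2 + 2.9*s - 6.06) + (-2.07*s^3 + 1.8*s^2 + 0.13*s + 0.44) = -0.88*s^3 + 0.85*s^2 + 3.03*s - 5.62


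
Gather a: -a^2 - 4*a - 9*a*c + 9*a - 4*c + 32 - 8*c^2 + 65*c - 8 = -a^2 + a*(5 - 9*c) - 8*c^2 + 61*c + 24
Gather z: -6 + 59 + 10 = 63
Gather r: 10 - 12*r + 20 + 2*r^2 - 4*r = 2*r^2 - 16*r + 30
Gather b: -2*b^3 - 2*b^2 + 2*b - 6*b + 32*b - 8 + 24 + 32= -2*b^3 - 2*b^2 + 28*b + 48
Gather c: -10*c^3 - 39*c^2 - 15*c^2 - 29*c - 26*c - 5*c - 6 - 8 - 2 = -10*c^3 - 54*c^2 - 60*c - 16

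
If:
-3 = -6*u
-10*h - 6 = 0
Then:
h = -3/5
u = 1/2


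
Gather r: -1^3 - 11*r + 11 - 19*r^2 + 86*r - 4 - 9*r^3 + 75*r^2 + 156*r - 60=-9*r^3 + 56*r^2 + 231*r - 54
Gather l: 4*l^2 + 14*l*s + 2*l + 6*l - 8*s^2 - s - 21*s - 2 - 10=4*l^2 + l*(14*s + 8) - 8*s^2 - 22*s - 12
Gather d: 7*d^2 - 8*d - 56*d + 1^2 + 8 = 7*d^2 - 64*d + 9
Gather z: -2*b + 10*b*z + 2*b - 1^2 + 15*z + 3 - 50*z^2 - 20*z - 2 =-50*z^2 + z*(10*b - 5)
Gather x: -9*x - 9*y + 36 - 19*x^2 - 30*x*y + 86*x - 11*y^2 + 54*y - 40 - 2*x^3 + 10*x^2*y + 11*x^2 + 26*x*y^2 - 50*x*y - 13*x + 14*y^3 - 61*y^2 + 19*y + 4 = -2*x^3 + x^2*(10*y - 8) + x*(26*y^2 - 80*y + 64) + 14*y^3 - 72*y^2 + 64*y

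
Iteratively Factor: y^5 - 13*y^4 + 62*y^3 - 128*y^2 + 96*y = (y - 4)*(y^4 - 9*y^3 + 26*y^2 - 24*y) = y*(y - 4)*(y^3 - 9*y^2 + 26*y - 24) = y*(y - 4)*(y - 2)*(y^2 - 7*y + 12) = y*(y - 4)^2*(y - 2)*(y - 3)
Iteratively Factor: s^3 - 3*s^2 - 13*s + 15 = (s - 1)*(s^2 - 2*s - 15) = (s - 1)*(s + 3)*(s - 5)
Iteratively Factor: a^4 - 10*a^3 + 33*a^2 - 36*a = (a - 4)*(a^3 - 6*a^2 + 9*a) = (a - 4)*(a - 3)*(a^2 - 3*a) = a*(a - 4)*(a - 3)*(a - 3)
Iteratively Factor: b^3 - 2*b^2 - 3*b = (b)*(b^2 - 2*b - 3) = b*(b - 3)*(b + 1)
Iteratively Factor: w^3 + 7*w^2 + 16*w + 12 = (w + 3)*(w^2 + 4*w + 4) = (w + 2)*(w + 3)*(w + 2)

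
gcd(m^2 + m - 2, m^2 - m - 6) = m + 2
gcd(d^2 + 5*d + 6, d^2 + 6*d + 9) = d + 3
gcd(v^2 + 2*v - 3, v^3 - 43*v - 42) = 1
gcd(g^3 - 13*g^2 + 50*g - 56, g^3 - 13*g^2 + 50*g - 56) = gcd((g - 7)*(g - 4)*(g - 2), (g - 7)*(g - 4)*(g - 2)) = g^3 - 13*g^2 + 50*g - 56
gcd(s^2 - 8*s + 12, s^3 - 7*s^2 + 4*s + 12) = s^2 - 8*s + 12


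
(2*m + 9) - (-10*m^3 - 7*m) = 10*m^3 + 9*m + 9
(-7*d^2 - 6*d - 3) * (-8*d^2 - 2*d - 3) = 56*d^4 + 62*d^3 + 57*d^2 + 24*d + 9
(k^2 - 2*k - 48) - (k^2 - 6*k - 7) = 4*k - 41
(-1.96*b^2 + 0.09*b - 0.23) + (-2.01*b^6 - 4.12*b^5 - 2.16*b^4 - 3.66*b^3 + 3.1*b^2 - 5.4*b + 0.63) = -2.01*b^6 - 4.12*b^5 - 2.16*b^4 - 3.66*b^3 + 1.14*b^2 - 5.31*b + 0.4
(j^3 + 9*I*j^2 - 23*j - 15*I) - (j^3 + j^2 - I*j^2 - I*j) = -j^2 + 10*I*j^2 - 23*j + I*j - 15*I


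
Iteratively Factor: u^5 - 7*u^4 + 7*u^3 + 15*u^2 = (u + 1)*(u^4 - 8*u^3 + 15*u^2) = u*(u + 1)*(u^3 - 8*u^2 + 15*u) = u^2*(u + 1)*(u^2 - 8*u + 15) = u^2*(u - 5)*(u + 1)*(u - 3)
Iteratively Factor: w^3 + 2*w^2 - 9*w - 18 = (w + 2)*(w^2 - 9) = (w + 2)*(w + 3)*(w - 3)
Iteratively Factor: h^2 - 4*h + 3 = (h - 1)*(h - 3)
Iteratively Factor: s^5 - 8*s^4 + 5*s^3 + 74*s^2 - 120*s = (s - 5)*(s^4 - 3*s^3 - 10*s^2 + 24*s) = (s - 5)*(s - 2)*(s^3 - s^2 - 12*s) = s*(s - 5)*(s - 2)*(s^2 - s - 12) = s*(s - 5)*(s - 2)*(s + 3)*(s - 4)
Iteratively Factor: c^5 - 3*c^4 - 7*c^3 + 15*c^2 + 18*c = (c - 3)*(c^4 - 7*c^2 - 6*c) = (c - 3)^2*(c^3 + 3*c^2 + 2*c) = (c - 3)^2*(c + 2)*(c^2 + c) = c*(c - 3)^2*(c + 2)*(c + 1)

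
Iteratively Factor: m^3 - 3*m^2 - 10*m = (m)*(m^2 - 3*m - 10) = m*(m + 2)*(m - 5)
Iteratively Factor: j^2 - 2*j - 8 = (j + 2)*(j - 4)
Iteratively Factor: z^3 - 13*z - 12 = (z + 1)*(z^2 - z - 12) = (z + 1)*(z + 3)*(z - 4)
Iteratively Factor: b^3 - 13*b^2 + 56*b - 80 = (b - 5)*(b^2 - 8*b + 16) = (b - 5)*(b - 4)*(b - 4)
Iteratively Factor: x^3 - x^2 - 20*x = (x - 5)*(x^2 + 4*x) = x*(x - 5)*(x + 4)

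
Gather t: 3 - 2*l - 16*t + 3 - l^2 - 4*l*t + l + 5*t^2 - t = -l^2 - l + 5*t^2 + t*(-4*l - 17) + 6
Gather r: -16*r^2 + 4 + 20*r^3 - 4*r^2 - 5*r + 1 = 20*r^3 - 20*r^2 - 5*r + 5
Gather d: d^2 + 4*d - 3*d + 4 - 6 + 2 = d^2 + d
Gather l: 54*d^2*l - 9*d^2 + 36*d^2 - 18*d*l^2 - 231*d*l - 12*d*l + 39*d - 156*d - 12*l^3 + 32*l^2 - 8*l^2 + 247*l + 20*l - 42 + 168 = 27*d^2 - 117*d - 12*l^3 + l^2*(24 - 18*d) + l*(54*d^2 - 243*d + 267) + 126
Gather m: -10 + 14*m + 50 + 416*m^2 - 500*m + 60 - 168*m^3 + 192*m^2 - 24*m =-168*m^3 + 608*m^2 - 510*m + 100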